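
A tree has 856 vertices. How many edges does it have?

A tree on n vertices always has exactly n - 1 edges.
For n = 856: edges = 856 - 1 = 855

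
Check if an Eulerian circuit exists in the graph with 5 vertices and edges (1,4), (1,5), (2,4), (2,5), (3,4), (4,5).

Step 1: Find the degree of each vertex:
  deg(1) = 2
  deg(2) = 2
  deg(3) = 1
  deg(4) = 4
  deg(5) = 3

Step 2: Count vertices with odd degree:
  Odd-degree vertices: 3, 5 (2 total)

Step 3: Apply Euler's theorem:
  - Eulerian circuit exists iff graph is connected and all vertices have even degree
  - Eulerian path exists iff graph is connected and has 0 or 2 odd-degree vertices

Graph is connected with exactly 2 odd-degree vertices (3, 5).
Eulerian path exists (starting and ending at the odd-degree vertices), but no Eulerian circuit.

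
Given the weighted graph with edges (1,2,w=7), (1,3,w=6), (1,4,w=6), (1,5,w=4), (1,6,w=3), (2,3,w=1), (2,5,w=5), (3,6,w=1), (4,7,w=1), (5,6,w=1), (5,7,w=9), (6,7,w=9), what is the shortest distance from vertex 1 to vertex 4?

Step 1: Build adjacency list with weights:
  1: 2(w=7), 3(w=6), 4(w=6), 5(w=4), 6(w=3)
  2: 1(w=7), 3(w=1), 5(w=5)
  3: 1(w=6), 2(w=1), 6(w=1)
  4: 1(w=6), 7(w=1)
  5: 1(w=4), 2(w=5), 6(w=1), 7(w=9)
  6: 1(w=3), 3(w=1), 5(w=1), 7(w=9)
  7: 4(w=1), 5(w=9), 6(w=9)

Step 2: Apply Dijkstra's algorithm from vertex 1:
  Visit vertex 1 (distance=0)
    Update dist[2] = 7
    Update dist[3] = 6
    Update dist[4] = 6
    Update dist[5] = 4
    Update dist[6] = 3
  Visit vertex 6 (distance=3)
    Update dist[3] = 4
    Update dist[7] = 12
  Visit vertex 3 (distance=4)
    Update dist[2] = 5
  Visit vertex 5 (distance=4)
  Visit vertex 2 (distance=5)
  Visit vertex 4 (distance=6)
    Update dist[7] = 7

Step 3: Shortest path: 1 -> 4
Total weight: 6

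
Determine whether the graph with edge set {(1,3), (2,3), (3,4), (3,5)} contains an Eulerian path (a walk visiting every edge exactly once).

Step 1: Find the degree of each vertex:
  deg(1) = 1
  deg(2) = 1
  deg(3) = 4
  deg(4) = 1
  deg(5) = 1

Step 2: Count vertices with odd degree:
  Odd-degree vertices: 1, 2, 4, 5 (4 total)

Step 3: Apply Euler's theorem:
  - Eulerian circuit exists iff graph is connected and all vertices have even degree
  - Eulerian path exists iff graph is connected and has 0 or 2 odd-degree vertices

Graph has 4 odd-degree vertices (need 0 or 2).
Neither Eulerian path nor Eulerian circuit exists.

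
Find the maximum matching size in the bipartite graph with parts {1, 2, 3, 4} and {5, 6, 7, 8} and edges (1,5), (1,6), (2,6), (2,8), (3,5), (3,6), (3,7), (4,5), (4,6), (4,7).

Step 1: List the neighbors of each left vertex:
  1: 5, 6
  2: 6, 8
  3: 5, 6, 7
  4: 5, 6, 7

Step 2: Greedily match left vertices, then look for augmenting paths:
  Match 1 -- 5
  Match 2 -- 8
  Match 3 -- 7
  Match 4 -- 6
  No augmenting path remains.

Step 3: Verify this is maximum:
  Matching size 4 = min(|L|, |R|) = min(4, 4), which is an upper bound, so this matching is maximum.

Maximum matching: {(1,5), (2,8), (3,7), (4,6)}
Size: 4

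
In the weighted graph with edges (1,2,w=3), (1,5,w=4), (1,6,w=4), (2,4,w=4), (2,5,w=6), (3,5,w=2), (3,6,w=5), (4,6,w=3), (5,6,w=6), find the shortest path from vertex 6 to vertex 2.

Step 1: Build adjacency list with weights:
  1: 2(w=3), 5(w=4), 6(w=4)
  2: 1(w=3), 4(w=4), 5(w=6)
  3: 5(w=2), 6(w=5)
  4: 2(w=4), 6(w=3)
  5: 1(w=4), 2(w=6), 3(w=2), 6(w=6)
  6: 1(w=4), 3(w=5), 4(w=3), 5(w=6)

Step 2: Apply Dijkstra's algorithm from vertex 6:
  Visit vertex 6 (distance=0)
    Update dist[1] = 4
    Update dist[3] = 5
    Update dist[4] = 3
    Update dist[5] = 6
  Visit vertex 4 (distance=3)
    Update dist[2] = 7
  Visit vertex 1 (distance=4)
  Visit vertex 3 (distance=5)
  Visit vertex 5 (distance=6)
  Visit vertex 2 (distance=7)

Step 3: Shortest path: 6 -> 4 -> 2
Total weight: 3 + 4 = 7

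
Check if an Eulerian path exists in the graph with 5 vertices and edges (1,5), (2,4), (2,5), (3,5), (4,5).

Step 1: Find the degree of each vertex:
  deg(1) = 1
  deg(2) = 2
  deg(3) = 1
  deg(4) = 2
  deg(5) = 4

Step 2: Count vertices with odd degree:
  Odd-degree vertices: 1, 3 (2 total)

Step 3: Apply Euler's theorem:
  - Eulerian circuit exists iff graph is connected and all vertices have even degree
  - Eulerian path exists iff graph is connected and has 0 or 2 odd-degree vertices

Graph is connected with exactly 2 odd-degree vertices (1, 3).
Eulerian path exists (starting and ending at the odd-degree vertices), but no Eulerian circuit.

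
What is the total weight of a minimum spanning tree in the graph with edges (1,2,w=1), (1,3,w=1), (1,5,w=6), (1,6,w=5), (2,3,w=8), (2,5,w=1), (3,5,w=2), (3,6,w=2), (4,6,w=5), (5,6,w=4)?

Apply Kruskal's algorithm (sort edges by weight, add if no cycle):

Sorted edges by weight:
  (1,3) w=1
  (1,2) w=1
  (2,5) w=1
  (3,5) w=2
  (3,6) w=2
  (5,6) w=4
  (1,6) w=5
  (4,6) w=5
  (1,5) w=6
  (2,3) w=8

Add edge (1,3) w=1 -- no cycle. Running total: 1
Add edge (1,2) w=1 -- no cycle. Running total: 2
Add edge (2,5) w=1 -- no cycle. Running total: 3
Skip edge (3,5) w=2 -- would create cycle
Add edge (3,6) w=2 -- no cycle. Running total: 5
Skip edge (5,6) w=4 -- would create cycle
Skip edge (1,6) w=5 -- would create cycle
Add edge (4,6) w=5 -- no cycle. Running total: 10

MST edges: (1,3,w=1), (1,2,w=1), (2,5,w=1), (3,6,w=2), (4,6,w=5)
Total MST weight: 1 + 1 + 1 + 2 + 5 = 10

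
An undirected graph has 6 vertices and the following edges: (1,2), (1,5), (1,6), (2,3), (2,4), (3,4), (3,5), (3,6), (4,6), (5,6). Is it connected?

Step 1: Build adjacency list from edges:
  1: 2, 5, 6
  2: 1, 3, 4
  3: 2, 4, 5, 6
  4: 2, 3, 6
  5: 1, 3, 6
  6: 1, 3, 4, 5

Step 2: Run BFS/DFS from vertex 1:
  Visited: {1, 2, 5, 6, 3, 4}
  Reached 6 of 6 vertices

Step 3: All 6 vertices reached from vertex 1, so the graph is connected.
Answer: Yes, the graph is connected.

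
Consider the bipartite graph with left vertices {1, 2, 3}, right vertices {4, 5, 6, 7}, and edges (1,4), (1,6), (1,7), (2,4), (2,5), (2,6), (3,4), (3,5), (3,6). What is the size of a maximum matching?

Step 1: List the neighbors of each left vertex:
  1: 4, 6, 7
  2: 4, 5, 6
  3: 4, 5, 6

Step 2: Greedily match left vertices, then look for augmenting paths:
  Match 1 -- 4
  Match 2 -- 5
  Match 3 -- 6
  No augmenting path remains.

Step 3: Verify this is maximum:
  Matching size 3 = min(|L|, |R|) = min(3, 4), which is an upper bound, so this matching is maximum.

Maximum matching: {(1,4), (2,5), (3,6)}
Size: 3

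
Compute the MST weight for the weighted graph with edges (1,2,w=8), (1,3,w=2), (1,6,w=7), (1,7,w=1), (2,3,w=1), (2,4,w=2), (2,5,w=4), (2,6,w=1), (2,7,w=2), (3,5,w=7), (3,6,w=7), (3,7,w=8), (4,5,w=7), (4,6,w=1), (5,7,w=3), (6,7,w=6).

Apply Kruskal's algorithm (sort edges by weight, add if no cycle):

Sorted edges by weight:
  (1,7) w=1
  (2,3) w=1
  (2,6) w=1
  (4,6) w=1
  (1,3) w=2
  (2,4) w=2
  (2,7) w=2
  (5,7) w=3
  (2,5) w=4
  (6,7) w=6
  (1,6) w=7
  (3,5) w=7
  (3,6) w=7
  (4,5) w=7
  (1,2) w=8
  (3,7) w=8

Add edge (1,7) w=1 -- no cycle. Running total: 1
Add edge (2,3) w=1 -- no cycle. Running total: 2
Add edge (2,6) w=1 -- no cycle. Running total: 3
Add edge (4,6) w=1 -- no cycle. Running total: 4
Add edge (1,3) w=2 -- no cycle. Running total: 6
Skip edge (2,4) w=2 -- would create cycle
Skip edge (2,7) w=2 -- would create cycle
Add edge (5,7) w=3 -- no cycle. Running total: 9

MST edges: (1,7,w=1), (2,3,w=1), (2,6,w=1), (4,6,w=1), (1,3,w=2), (5,7,w=3)
Total MST weight: 1 + 1 + 1 + 1 + 2 + 3 = 9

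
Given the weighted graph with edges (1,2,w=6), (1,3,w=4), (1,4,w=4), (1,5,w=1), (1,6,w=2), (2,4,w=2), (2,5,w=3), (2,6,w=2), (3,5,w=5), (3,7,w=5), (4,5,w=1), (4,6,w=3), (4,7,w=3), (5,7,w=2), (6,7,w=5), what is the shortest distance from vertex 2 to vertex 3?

Step 1: Build adjacency list with weights:
  1: 2(w=6), 3(w=4), 4(w=4), 5(w=1), 6(w=2)
  2: 1(w=6), 4(w=2), 5(w=3), 6(w=2)
  3: 1(w=4), 5(w=5), 7(w=5)
  4: 1(w=4), 2(w=2), 5(w=1), 6(w=3), 7(w=3)
  5: 1(w=1), 2(w=3), 3(w=5), 4(w=1), 7(w=2)
  6: 1(w=2), 2(w=2), 4(w=3), 7(w=5)
  7: 3(w=5), 4(w=3), 5(w=2), 6(w=5)

Step 2: Apply Dijkstra's algorithm from vertex 2:
  Visit vertex 2 (distance=0)
    Update dist[1] = 6
    Update dist[4] = 2
    Update dist[5] = 3
    Update dist[6] = 2
  Visit vertex 4 (distance=2)
    Update dist[7] = 5
  Visit vertex 6 (distance=2)
    Update dist[1] = 4
  Visit vertex 5 (distance=3)
    Update dist[3] = 8
  Visit vertex 1 (distance=4)
  Visit vertex 7 (distance=5)
  Visit vertex 3 (distance=8)

Step 3: Shortest path: 2 -> 5 -> 3
Total weight: 3 + 5 = 8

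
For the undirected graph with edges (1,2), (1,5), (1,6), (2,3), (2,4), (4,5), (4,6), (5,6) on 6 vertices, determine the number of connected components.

Step 1: Build adjacency list from edges:
  1: 2, 5, 6
  2: 1, 3, 4
  3: 2
  4: 2, 5, 6
  5: 1, 4, 6
  6: 1, 4, 5

Step 2: Run BFS/DFS from vertex 1:
  Visited: {1, 2, 5, 6, 3, 4}
  Reached 6 of 6 vertices

Step 3: All 6 vertices reached from vertex 1, so the graph is connected.
Number of connected components: 1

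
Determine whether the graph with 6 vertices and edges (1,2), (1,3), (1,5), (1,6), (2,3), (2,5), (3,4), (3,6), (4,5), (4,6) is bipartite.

Step 1: Attempt 2-coloring using BFS:
  Start at vertex 1, assign color 0
  Color vertex 2 with color 1 (neighbor of 1)
  Color vertex 3 with color 1 (neighbor of 1)
  Color vertex 5 with color 1 (neighbor of 1)
  Color vertex 6 with color 1 (neighbor of 1)

Step 2: Conflict found! Vertices 2 and 3 are adjacent but have the same color.
This means the graph contains an odd cycle.

The graph is NOT bipartite.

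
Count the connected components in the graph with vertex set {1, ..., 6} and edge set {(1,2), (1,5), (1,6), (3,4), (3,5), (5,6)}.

Step 1: Build adjacency list from edges:
  1: 2, 5, 6
  2: 1
  3: 4, 5
  4: 3
  5: 1, 3, 6
  6: 1, 5

Step 2: Run BFS/DFS from vertex 1:
  Visited: {1, 2, 5, 6, 3, 4}
  Reached 6 of 6 vertices

Step 3: All 6 vertices reached from vertex 1, so the graph is connected.
Number of connected components: 1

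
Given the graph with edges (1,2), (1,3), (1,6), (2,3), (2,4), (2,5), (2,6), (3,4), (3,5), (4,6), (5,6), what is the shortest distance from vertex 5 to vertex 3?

Step 1: Build adjacency list:
  1: 2, 3, 6
  2: 1, 3, 4, 5, 6
  3: 1, 2, 4, 5
  4: 2, 3, 6
  5: 2, 3, 6
  6: 1, 2, 4, 5

Step 2: BFS from vertex 5 to find shortest path to 3:
  vertex 2 reached at distance 1
  vertex 3 reached at distance 1

Step 3: Shortest path: 5 -> 3
Path length: 1 edge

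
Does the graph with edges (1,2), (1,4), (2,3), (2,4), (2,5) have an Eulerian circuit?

Step 1: Find the degree of each vertex:
  deg(1) = 2
  deg(2) = 4
  deg(3) = 1
  deg(4) = 2
  deg(5) = 1

Step 2: Count vertices with odd degree:
  Odd-degree vertices: 3, 5 (2 total)

Step 3: Apply Euler's theorem:
  - Eulerian circuit exists iff graph is connected and all vertices have even degree
  - Eulerian path exists iff graph is connected and has 0 or 2 odd-degree vertices

Graph is connected with exactly 2 odd-degree vertices (3, 5).
Eulerian path exists (starting and ending at the odd-degree vertices), but no Eulerian circuit.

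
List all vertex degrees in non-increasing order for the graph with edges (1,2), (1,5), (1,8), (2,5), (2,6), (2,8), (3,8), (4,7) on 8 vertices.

Step 1: Count edges incident to each vertex:
  deg(1) = 3 (neighbors: 2, 5, 8)
  deg(2) = 4 (neighbors: 1, 5, 6, 8)
  deg(3) = 1 (neighbors: 8)
  deg(4) = 1 (neighbors: 7)
  deg(5) = 2 (neighbors: 1, 2)
  deg(6) = 1 (neighbors: 2)
  deg(7) = 1 (neighbors: 4)
  deg(8) = 3 (neighbors: 1, 2, 3)

Step 2: Sort degrees in non-increasing order:
  Degrees: [3, 4, 1, 1, 2, 1, 1, 3] -> sorted: [4, 3, 3, 2, 1, 1, 1, 1]

Degree sequence: [4, 3, 3, 2, 1, 1, 1, 1]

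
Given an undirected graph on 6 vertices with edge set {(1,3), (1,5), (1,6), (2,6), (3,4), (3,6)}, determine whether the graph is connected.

Step 1: Build adjacency list from edges:
  1: 3, 5, 6
  2: 6
  3: 1, 4, 6
  4: 3
  5: 1
  6: 1, 2, 3

Step 2: Run BFS/DFS from vertex 1:
  Visited: {1, 3, 5, 6, 4, 2}
  Reached 6 of 6 vertices

Step 3: All 6 vertices reached from vertex 1, so the graph is connected.
Answer: Yes, the graph is connected.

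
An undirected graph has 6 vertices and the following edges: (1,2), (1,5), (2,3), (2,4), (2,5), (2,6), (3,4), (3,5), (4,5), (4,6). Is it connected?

Step 1: Build adjacency list from edges:
  1: 2, 5
  2: 1, 3, 4, 5, 6
  3: 2, 4, 5
  4: 2, 3, 5, 6
  5: 1, 2, 3, 4
  6: 2, 4

Step 2: Run BFS/DFS from vertex 1:
  Visited: {1, 2, 5, 3, 4, 6}
  Reached 6 of 6 vertices

Step 3: All 6 vertices reached from vertex 1, so the graph is connected.
Answer: Yes, the graph is connected.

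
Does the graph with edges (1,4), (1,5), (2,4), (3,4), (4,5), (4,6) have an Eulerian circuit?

Step 1: Find the degree of each vertex:
  deg(1) = 2
  deg(2) = 1
  deg(3) = 1
  deg(4) = 5
  deg(5) = 2
  deg(6) = 1

Step 2: Count vertices with odd degree:
  Odd-degree vertices: 2, 3, 4, 6 (4 total)

Step 3: Apply Euler's theorem:
  - Eulerian circuit exists iff graph is connected and all vertices have even degree
  - Eulerian path exists iff graph is connected and has 0 or 2 odd-degree vertices

Graph has 4 odd-degree vertices (need 0 or 2).
Neither Eulerian path nor Eulerian circuit exists.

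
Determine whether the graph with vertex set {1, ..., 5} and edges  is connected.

Step 1: Build adjacency list from edges:
  1: (none)
  2: (none)
  3: (none)
  4: (none)
  5: (none)

Step 2: Run BFS/DFS from vertex 1:
  Visited: {1}
  Reached 1 of 5 vertices

Step 3: Only 1 of 5 vertices reached. Graph is disconnected.
Connected components: {1}, {2}, {3}, {4}, {5}
Answer: No, the graph is not connected (5 components).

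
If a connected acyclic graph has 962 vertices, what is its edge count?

A tree on n vertices always has exactly n - 1 edges.
For n = 962: edges = 962 - 1 = 961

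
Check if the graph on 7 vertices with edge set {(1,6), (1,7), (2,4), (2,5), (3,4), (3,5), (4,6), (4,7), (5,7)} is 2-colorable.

Step 1: Attempt 2-coloring using BFS:
  Start at vertex 1, assign color 0
  Color vertex 6 with color 1 (neighbor of 1)
  Color vertex 7 with color 1 (neighbor of 1)
  Color vertex 4 with color 0 (neighbor of 6)
  Color vertex 5 with color 0 (neighbor of 7)
  Color vertex 2 with color 1 (neighbor of 4)
  Color vertex 3 with color 1 (neighbor of 4)

Step 2: 2-coloring succeeded. No conflicts found.
  Set A (color 0): {1, 4, 5}
  Set B (color 1): {2, 3, 6, 7}

The graph is bipartite with partition {1, 4, 5}, {2, 3, 6, 7}.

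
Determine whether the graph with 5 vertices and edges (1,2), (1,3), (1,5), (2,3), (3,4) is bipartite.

Step 1: Attempt 2-coloring using BFS:
  Start at vertex 1, assign color 0
  Color vertex 2 with color 1 (neighbor of 1)
  Color vertex 3 with color 1 (neighbor of 1)
  Color vertex 5 with color 1 (neighbor of 1)

Step 2: Conflict found! Vertices 2 and 3 are adjacent but have the same color.
This means the graph contains an odd cycle.

The graph is NOT bipartite.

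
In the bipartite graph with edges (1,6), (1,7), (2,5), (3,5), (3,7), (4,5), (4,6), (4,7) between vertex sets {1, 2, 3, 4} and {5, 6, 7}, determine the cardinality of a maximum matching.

Step 1: List the neighbors of each left vertex:
  1: 6, 7
  2: 5
  3: 5, 7
  4: 5, 6, 7

Step 2: Greedily match left vertices, then look for augmenting paths:
  Match 1 -- 6
  Match 2 -- 5
  Match 3 -- 7
  No augmenting path remains.

Step 3: Verify this is maximum:
  Matching size 3 = min(|L|, |R|) = min(4, 3), which is an upper bound, so this matching is maximum.

Maximum matching: {(1,6), (2,5), (3,7)}
Size: 3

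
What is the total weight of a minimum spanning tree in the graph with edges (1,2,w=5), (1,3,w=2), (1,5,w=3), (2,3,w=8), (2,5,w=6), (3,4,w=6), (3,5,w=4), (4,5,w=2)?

Apply Kruskal's algorithm (sort edges by weight, add if no cycle):

Sorted edges by weight:
  (1,3) w=2
  (4,5) w=2
  (1,5) w=3
  (3,5) w=4
  (1,2) w=5
  (2,5) w=6
  (3,4) w=6
  (2,3) w=8

Add edge (1,3) w=2 -- no cycle. Running total: 2
Add edge (4,5) w=2 -- no cycle. Running total: 4
Add edge (1,5) w=3 -- no cycle. Running total: 7
Skip edge (3,5) w=4 -- would create cycle
Add edge (1,2) w=5 -- no cycle. Running total: 12

MST edges: (1,3,w=2), (4,5,w=2), (1,5,w=3), (1,2,w=5)
Total MST weight: 2 + 2 + 3 + 5 = 12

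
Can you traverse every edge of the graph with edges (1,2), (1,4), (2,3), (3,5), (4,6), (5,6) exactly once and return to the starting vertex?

Step 1: Find the degree of each vertex:
  deg(1) = 2
  deg(2) = 2
  deg(3) = 2
  deg(4) = 2
  deg(5) = 2
  deg(6) = 2

Step 2: Count vertices with odd degree:
  All vertices have even degree (0 odd-degree vertices)

Step 3: Apply Euler's theorem:
  - Eulerian circuit exists iff graph is connected and all vertices have even degree
  - Eulerian path exists iff graph is connected and has 0 or 2 odd-degree vertices

Graph is connected with 0 odd-degree vertices.
Both Eulerian circuit and Eulerian path exist.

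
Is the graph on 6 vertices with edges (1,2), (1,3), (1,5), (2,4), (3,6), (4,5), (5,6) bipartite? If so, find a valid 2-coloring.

Step 1: Attempt 2-coloring using BFS:
  Start at vertex 1, assign color 0
  Color vertex 2 with color 1 (neighbor of 1)
  Color vertex 3 with color 1 (neighbor of 1)
  Color vertex 5 with color 1 (neighbor of 1)
  Color vertex 4 with color 0 (neighbor of 2)
  Color vertex 6 with color 0 (neighbor of 3)

Step 2: 2-coloring succeeded. No conflicts found.
  Set A (color 0): {1, 4, 6}
  Set B (color 1): {2, 3, 5}

The graph is bipartite with partition {1, 4, 6}, {2, 3, 5}.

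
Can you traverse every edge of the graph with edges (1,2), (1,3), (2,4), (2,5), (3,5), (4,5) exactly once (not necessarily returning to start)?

Step 1: Find the degree of each vertex:
  deg(1) = 2
  deg(2) = 3
  deg(3) = 2
  deg(4) = 2
  deg(5) = 3

Step 2: Count vertices with odd degree:
  Odd-degree vertices: 2, 5 (2 total)

Step 3: Apply Euler's theorem:
  - Eulerian circuit exists iff graph is connected and all vertices have even degree
  - Eulerian path exists iff graph is connected and has 0 or 2 odd-degree vertices

Graph is connected with exactly 2 odd-degree vertices (2, 5).
Eulerian path exists (starting and ending at the odd-degree vertices), but no Eulerian circuit.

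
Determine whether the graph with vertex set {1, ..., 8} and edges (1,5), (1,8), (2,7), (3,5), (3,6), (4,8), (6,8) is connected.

Step 1: Build adjacency list from edges:
  1: 5, 8
  2: 7
  3: 5, 6
  4: 8
  5: 1, 3
  6: 3, 8
  7: 2
  8: 1, 4, 6

Step 2: Run BFS/DFS from vertex 1:
  Visited: {1, 5, 8, 3, 4, 6}
  Reached 6 of 8 vertices

Step 3: Only 6 of 8 vertices reached. Graph is disconnected.
Connected components: {1, 3, 4, 5, 6, 8}, {2, 7}
Answer: No, the graph is not connected (2 components).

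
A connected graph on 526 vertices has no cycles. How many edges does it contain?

A tree on n vertices always has exactly n - 1 edges.
For n = 526: edges = 526 - 1 = 525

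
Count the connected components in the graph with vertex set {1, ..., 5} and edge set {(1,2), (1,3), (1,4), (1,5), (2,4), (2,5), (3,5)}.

Step 1: Build adjacency list from edges:
  1: 2, 3, 4, 5
  2: 1, 4, 5
  3: 1, 5
  4: 1, 2
  5: 1, 2, 3

Step 2: Run BFS/DFS from vertex 1:
  Visited: {1, 2, 3, 4, 5}
  Reached 5 of 5 vertices

Step 3: All 5 vertices reached from vertex 1, so the graph is connected.
Number of connected components: 1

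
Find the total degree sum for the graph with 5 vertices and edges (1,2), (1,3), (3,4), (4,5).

Step 1: Count edges incident to each vertex:
  deg(1) = 2 (neighbors: 2, 3)
  deg(2) = 1 (neighbors: 1)
  deg(3) = 2 (neighbors: 1, 4)
  deg(4) = 2 (neighbors: 3, 5)
  deg(5) = 1 (neighbors: 4)

Step 2: Sum all degrees:
  2 + 1 + 2 + 2 + 1 = 8

Verification: sum of degrees = 2 * |E| = 2 * 4 = 8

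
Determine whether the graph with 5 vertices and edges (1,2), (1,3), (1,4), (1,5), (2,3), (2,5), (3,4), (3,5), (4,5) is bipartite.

Step 1: Attempt 2-coloring using BFS:
  Start at vertex 1, assign color 0
  Color vertex 2 with color 1 (neighbor of 1)
  Color vertex 3 with color 1 (neighbor of 1)
  Color vertex 4 with color 1 (neighbor of 1)
  Color vertex 5 with color 1 (neighbor of 1)

Step 2: Conflict found! Vertices 2 and 3 are adjacent but have the same color.
This means the graph contains an odd cycle.

The graph is NOT bipartite.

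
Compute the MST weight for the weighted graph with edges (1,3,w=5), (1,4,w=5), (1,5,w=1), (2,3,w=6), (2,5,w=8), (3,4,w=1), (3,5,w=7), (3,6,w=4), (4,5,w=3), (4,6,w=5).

Apply Kruskal's algorithm (sort edges by weight, add if no cycle):

Sorted edges by weight:
  (1,5) w=1
  (3,4) w=1
  (4,5) w=3
  (3,6) w=4
  (1,4) w=5
  (1,3) w=5
  (4,6) w=5
  (2,3) w=6
  (3,5) w=7
  (2,5) w=8

Add edge (1,5) w=1 -- no cycle. Running total: 1
Add edge (3,4) w=1 -- no cycle. Running total: 2
Add edge (4,5) w=3 -- no cycle. Running total: 5
Add edge (3,6) w=4 -- no cycle. Running total: 9
Skip edge (1,4) w=5 -- would create cycle
Skip edge (1,3) w=5 -- would create cycle
Skip edge (4,6) w=5 -- would create cycle
Add edge (2,3) w=6 -- no cycle. Running total: 15

MST edges: (1,5,w=1), (3,4,w=1), (4,5,w=3), (3,6,w=4), (2,3,w=6)
Total MST weight: 1 + 1 + 3 + 4 + 6 = 15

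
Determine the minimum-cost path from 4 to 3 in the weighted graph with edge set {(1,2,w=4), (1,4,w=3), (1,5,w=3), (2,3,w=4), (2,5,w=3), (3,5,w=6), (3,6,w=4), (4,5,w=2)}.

Step 1: Build adjacency list with weights:
  1: 2(w=4), 4(w=3), 5(w=3)
  2: 1(w=4), 3(w=4), 5(w=3)
  3: 2(w=4), 5(w=6), 6(w=4)
  4: 1(w=3), 5(w=2)
  5: 1(w=3), 2(w=3), 3(w=6), 4(w=2)
  6: 3(w=4)

Step 2: Apply Dijkstra's algorithm from vertex 4:
  Visit vertex 4 (distance=0)
    Update dist[1] = 3
    Update dist[5] = 2
  Visit vertex 5 (distance=2)
    Update dist[2] = 5
    Update dist[3] = 8
  Visit vertex 1 (distance=3)
  Visit vertex 2 (distance=5)
  Visit vertex 3 (distance=8)
    Update dist[6] = 12

Step 3: Shortest path: 4 -> 5 -> 3
Total weight: 2 + 6 = 8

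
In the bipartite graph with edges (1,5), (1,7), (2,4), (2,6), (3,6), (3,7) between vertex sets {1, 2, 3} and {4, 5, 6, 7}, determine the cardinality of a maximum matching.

Step 1: List the neighbors of each left vertex:
  1: 5, 7
  2: 4, 6
  3: 6, 7

Step 2: Greedily match left vertices, then look for augmenting paths:
  Match 1 -- 5
  Match 2 -- 4
  Match 3 -- 6
  No augmenting path remains.

Step 3: Verify this is maximum:
  Matching size 3 = min(|L|, |R|) = min(3, 4), which is an upper bound, so this matching is maximum.

Maximum matching: {(1,5), (2,4), (3,6)}
Size: 3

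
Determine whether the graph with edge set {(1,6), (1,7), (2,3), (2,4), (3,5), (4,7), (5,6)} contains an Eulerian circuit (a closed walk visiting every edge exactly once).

Step 1: Find the degree of each vertex:
  deg(1) = 2
  deg(2) = 2
  deg(3) = 2
  deg(4) = 2
  deg(5) = 2
  deg(6) = 2
  deg(7) = 2

Step 2: Count vertices with odd degree:
  All vertices have even degree (0 odd-degree vertices)

Step 3: Apply Euler's theorem:
  - Eulerian circuit exists iff graph is connected and all vertices have even degree
  - Eulerian path exists iff graph is connected and has 0 or 2 odd-degree vertices

Graph is connected with 0 odd-degree vertices.
Both Eulerian circuit and Eulerian path exist.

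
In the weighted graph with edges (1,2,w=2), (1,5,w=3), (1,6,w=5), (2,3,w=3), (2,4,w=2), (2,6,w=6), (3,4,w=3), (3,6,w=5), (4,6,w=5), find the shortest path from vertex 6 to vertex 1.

Step 1: Build adjacency list with weights:
  1: 2(w=2), 5(w=3), 6(w=5)
  2: 1(w=2), 3(w=3), 4(w=2), 6(w=6)
  3: 2(w=3), 4(w=3), 6(w=5)
  4: 2(w=2), 3(w=3), 6(w=5)
  5: 1(w=3)
  6: 1(w=5), 2(w=6), 3(w=5), 4(w=5)

Step 2: Apply Dijkstra's algorithm from vertex 6:
  Visit vertex 6 (distance=0)
    Update dist[1] = 5
    Update dist[2] = 6
    Update dist[3] = 5
    Update dist[4] = 5
  Visit vertex 1 (distance=5)
    Update dist[5] = 8

Step 3: Shortest path: 6 -> 1
Total weight: 5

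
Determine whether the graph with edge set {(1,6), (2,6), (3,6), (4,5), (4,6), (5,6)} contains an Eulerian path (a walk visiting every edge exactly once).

Step 1: Find the degree of each vertex:
  deg(1) = 1
  deg(2) = 1
  deg(3) = 1
  deg(4) = 2
  deg(5) = 2
  deg(6) = 5

Step 2: Count vertices with odd degree:
  Odd-degree vertices: 1, 2, 3, 6 (4 total)

Step 3: Apply Euler's theorem:
  - Eulerian circuit exists iff graph is connected and all vertices have even degree
  - Eulerian path exists iff graph is connected and has 0 or 2 odd-degree vertices

Graph has 4 odd-degree vertices (need 0 or 2).
Neither Eulerian path nor Eulerian circuit exists.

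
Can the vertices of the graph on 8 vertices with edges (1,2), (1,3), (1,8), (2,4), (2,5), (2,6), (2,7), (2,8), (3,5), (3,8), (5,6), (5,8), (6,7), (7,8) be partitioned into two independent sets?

Step 1: Attempt 2-coloring using BFS:
  Start at vertex 1, assign color 0
  Color vertex 2 with color 1 (neighbor of 1)
  Color vertex 3 with color 1 (neighbor of 1)
  Color vertex 8 with color 1 (neighbor of 1)
  Color vertex 4 with color 0 (neighbor of 2)
  Color vertex 5 with color 0 (neighbor of 2)
  Color vertex 6 with color 0 (neighbor of 2)
  Color vertex 7 with color 0 (neighbor of 2)

Step 2: Conflict found! Vertices 2 and 8 are adjacent but have the same color.
This means the graph contains an odd cycle.

The graph is NOT bipartite.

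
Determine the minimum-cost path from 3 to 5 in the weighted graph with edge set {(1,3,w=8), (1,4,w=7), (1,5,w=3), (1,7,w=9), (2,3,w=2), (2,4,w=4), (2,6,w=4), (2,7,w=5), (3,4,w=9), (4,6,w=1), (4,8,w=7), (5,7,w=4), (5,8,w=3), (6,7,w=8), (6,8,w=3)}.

Step 1: Build adjacency list with weights:
  1: 3(w=8), 4(w=7), 5(w=3), 7(w=9)
  2: 3(w=2), 4(w=4), 6(w=4), 7(w=5)
  3: 1(w=8), 2(w=2), 4(w=9)
  4: 1(w=7), 2(w=4), 3(w=9), 6(w=1), 8(w=7)
  5: 1(w=3), 7(w=4), 8(w=3)
  6: 2(w=4), 4(w=1), 7(w=8), 8(w=3)
  7: 1(w=9), 2(w=5), 5(w=4), 6(w=8)
  8: 4(w=7), 5(w=3), 6(w=3)

Step 2: Apply Dijkstra's algorithm from vertex 3:
  Visit vertex 3 (distance=0)
    Update dist[1] = 8
    Update dist[2] = 2
    Update dist[4] = 9
  Visit vertex 2 (distance=2)
    Update dist[4] = 6
    Update dist[6] = 6
    Update dist[7] = 7
  Visit vertex 4 (distance=6)
    Update dist[8] = 13
  Visit vertex 6 (distance=6)
    Update dist[8] = 9
  Visit vertex 7 (distance=7)
    Update dist[5] = 11
  Visit vertex 1 (distance=8)
  Visit vertex 8 (distance=9)
  Visit vertex 5 (distance=11)

Step 3: Shortest path: 3 -> 1 -> 5
Total weight: 8 + 3 = 11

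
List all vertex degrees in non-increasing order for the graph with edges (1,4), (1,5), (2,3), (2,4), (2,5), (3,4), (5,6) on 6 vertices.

Step 1: Count edges incident to each vertex:
  deg(1) = 2 (neighbors: 4, 5)
  deg(2) = 3 (neighbors: 3, 4, 5)
  deg(3) = 2 (neighbors: 2, 4)
  deg(4) = 3 (neighbors: 1, 2, 3)
  deg(5) = 3 (neighbors: 1, 2, 6)
  deg(6) = 1 (neighbors: 5)

Step 2: Sort degrees in non-increasing order:
  Degrees: [2, 3, 2, 3, 3, 1] -> sorted: [3, 3, 3, 2, 2, 1]

Degree sequence: [3, 3, 3, 2, 2, 1]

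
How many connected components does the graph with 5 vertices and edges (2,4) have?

Step 1: Build adjacency list from edges:
  1: (none)
  2: 4
  3: (none)
  4: 2
  5: (none)

Step 2: Run BFS/DFS from vertex 1:
  Visited: {1}
  Reached 1 of 5 vertices

Step 3: Only 1 of 5 vertices reached. Graph is disconnected.
Connected components: {1}, {2, 4}, {3}, {5}
Number of connected components: 4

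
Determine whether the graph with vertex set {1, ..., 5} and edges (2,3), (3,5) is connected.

Step 1: Build adjacency list from edges:
  1: (none)
  2: 3
  3: 2, 5
  4: (none)
  5: 3

Step 2: Run BFS/DFS from vertex 1:
  Visited: {1}
  Reached 1 of 5 vertices

Step 3: Only 1 of 5 vertices reached. Graph is disconnected.
Connected components: {1}, {2, 3, 5}, {4}
Answer: No, the graph is not connected (3 components).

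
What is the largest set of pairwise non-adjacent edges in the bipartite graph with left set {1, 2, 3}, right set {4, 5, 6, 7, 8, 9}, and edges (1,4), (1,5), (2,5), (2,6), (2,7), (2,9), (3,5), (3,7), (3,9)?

Step 1: List the neighbors of each left vertex:
  1: 4, 5
  2: 5, 6, 7, 9
  3: 5, 7, 9

Step 2: Greedily match left vertices, then look for augmenting paths:
  Match 1 -- 4
  Match 2 -- 5
  Match 3 -- 7
  No augmenting path remains.

Step 3: Verify this is maximum:
  Matching size 3 = min(|L|, |R|) = min(3, 6), which is an upper bound, so this matching is maximum.

Maximum matching: {(1,4), (2,5), (3,7)}
Size: 3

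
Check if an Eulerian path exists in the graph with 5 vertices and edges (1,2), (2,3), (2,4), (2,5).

Step 1: Find the degree of each vertex:
  deg(1) = 1
  deg(2) = 4
  deg(3) = 1
  deg(4) = 1
  deg(5) = 1

Step 2: Count vertices with odd degree:
  Odd-degree vertices: 1, 3, 4, 5 (4 total)

Step 3: Apply Euler's theorem:
  - Eulerian circuit exists iff graph is connected and all vertices have even degree
  - Eulerian path exists iff graph is connected and has 0 or 2 odd-degree vertices

Graph has 4 odd-degree vertices (need 0 or 2).
Neither Eulerian path nor Eulerian circuit exists.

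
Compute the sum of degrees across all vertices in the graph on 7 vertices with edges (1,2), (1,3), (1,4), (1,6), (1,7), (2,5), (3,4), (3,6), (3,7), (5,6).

Step 1: Count edges incident to each vertex:
  deg(1) = 5 (neighbors: 2, 3, 4, 6, 7)
  deg(2) = 2 (neighbors: 1, 5)
  deg(3) = 4 (neighbors: 1, 4, 6, 7)
  deg(4) = 2 (neighbors: 1, 3)
  deg(5) = 2 (neighbors: 2, 6)
  deg(6) = 3 (neighbors: 1, 3, 5)
  deg(7) = 2 (neighbors: 1, 3)

Step 2: Sum all degrees:
  5 + 2 + 4 + 2 + 2 + 3 + 2 = 20

Verification: sum of degrees = 2 * |E| = 2 * 10 = 20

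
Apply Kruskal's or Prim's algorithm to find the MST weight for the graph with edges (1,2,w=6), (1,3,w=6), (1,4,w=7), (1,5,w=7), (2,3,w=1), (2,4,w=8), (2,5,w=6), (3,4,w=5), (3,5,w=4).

Apply Kruskal's algorithm (sort edges by weight, add if no cycle):

Sorted edges by weight:
  (2,3) w=1
  (3,5) w=4
  (3,4) w=5
  (1,2) w=6
  (1,3) w=6
  (2,5) w=6
  (1,4) w=7
  (1,5) w=7
  (2,4) w=8

Add edge (2,3) w=1 -- no cycle. Running total: 1
Add edge (3,5) w=4 -- no cycle. Running total: 5
Add edge (3,4) w=5 -- no cycle. Running total: 10
Add edge (1,2) w=6 -- no cycle. Running total: 16

MST edges: (2,3,w=1), (3,5,w=4), (3,4,w=5), (1,2,w=6)
Total MST weight: 1 + 4 + 5 + 6 = 16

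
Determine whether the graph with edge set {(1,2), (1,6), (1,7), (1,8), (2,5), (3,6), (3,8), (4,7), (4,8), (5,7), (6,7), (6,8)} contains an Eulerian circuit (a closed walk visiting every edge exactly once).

Step 1: Find the degree of each vertex:
  deg(1) = 4
  deg(2) = 2
  deg(3) = 2
  deg(4) = 2
  deg(5) = 2
  deg(6) = 4
  deg(7) = 4
  deg(8) = 4

Step 2: Count vertices with odd degree:
  All vertices have even degree (0 odd-degree vertices)

Step 3: Apply Euler's theorem:
  - Eulerian circuit exists iff graph is connected and all vertices have even degree
  - Eulerian path exists iff graph is connected and has 0 or 2 odd-degree vertices

Graph is connected with 0 odd-degree vertices.
Both Eulerian circuit and Eulerian path exist.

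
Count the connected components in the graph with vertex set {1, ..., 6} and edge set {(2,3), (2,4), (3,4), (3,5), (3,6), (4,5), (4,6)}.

Step 1: Build adjacency list from edges:
  1: (none)
  2: 3, 4
  3: 2, 4, 5, 6
  4: 2, 3, 5, 6
  5: 3, 4
  6: 3, 4

Step 2: Run BFS/DFS from vertex 1:
  Visited: {1}
  Reached 1 of 6 vertices

Step 3: Only 1 of 6 vertices reached. Graph is disconnected.
Connected components: {1}, {2, 3, 4, 5, 6}
Number of connected components: 2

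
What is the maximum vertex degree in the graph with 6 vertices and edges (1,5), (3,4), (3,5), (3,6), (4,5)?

Step 1: Count edges incident to each vertex:
  deg(1) = 1 (neighbors: 5)
  deg(2) = 0 (neighbors: none)
  deg(3) = 3 (neighbors: 4, 5, 6)
  deg(4) = 2 (neighbors: 3, 5)
  deg(5) = 3 (neighbors: 1, 3, 4)
  deg(6) = 1 (neighbors: 3)

Step 2: Find maximum:
  max(1, 0, 3, 2, 3, 1) = 3 (vertex 3)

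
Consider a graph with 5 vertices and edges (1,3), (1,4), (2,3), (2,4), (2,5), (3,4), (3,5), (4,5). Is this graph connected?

Step 1: Build adjacency list from edges:
  1: 3, 4
  2: 3, 4, 5
  3: 1, 2, 4, 5
  4: 1, 2, 3, 5
  5: 2, 3, 4

Step 2: Run BFS/DFS from vertex 1:
  Visited: {1, 3, 4, 2, 5}
  Reached 5 of 5 vertices

Step 3: All 5 vertices reached from vertex 1, so the graph is connected.
Answer: Yes, the graph is connected.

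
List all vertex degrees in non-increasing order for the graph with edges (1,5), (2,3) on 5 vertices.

Step 1: Count edges incident to each vertex:
  deg(1) = 1 (neighbors: 5)
  deg(2) = 1 (neighbors: 3)
  deg(3) = 1 (neighbors: 2)
  deg(4) = 0 (neighbors: none)
  deg(5) = 1 (neighbors: 1)

Step 2: Sort degrees in non-increasing order:
  Degrees: [1, 1, 1, 0, 1] -> sorted: [1, 1, 1, 1, 0]

Degree sequence: [1, 1, 1, 1, 0]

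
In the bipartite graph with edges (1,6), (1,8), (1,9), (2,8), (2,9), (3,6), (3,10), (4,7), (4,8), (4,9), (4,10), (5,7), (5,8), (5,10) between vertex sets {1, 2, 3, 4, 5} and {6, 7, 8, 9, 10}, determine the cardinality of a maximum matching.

Step 1: List the neighbors of each left vertex:
  1: 6, 8, 9
  2: 8, 9
  3: 6, 10
  4: 7, 8, 9, 10
  5: 7, 8, 10

Step 2: Greedily match left vertices, then look for augmenting paths:
  Match 1 -- 6
  Match 2 -- 8
  Match 3 -- 10
  Match 4 -- 9
  Match 5 -- 7
  No augmenting path remains.

Step 3: Verify this is maximum:
  Matching size 5 = min(|L|, |R|) = min(5, 5), which is an upper bound, so this matching is maximum.

Maximum matching: {(1,6), (2,8), (3,10), (4,9), (5,7)}
Size: 5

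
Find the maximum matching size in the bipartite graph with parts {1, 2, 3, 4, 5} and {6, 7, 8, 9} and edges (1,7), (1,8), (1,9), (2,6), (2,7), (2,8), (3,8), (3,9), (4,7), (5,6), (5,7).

Step 1: List the neighbors of each left vertex:
  1: 7, 8, 9
  2: 6, 7, 8
  3: 8, 9
  4: 7
  5: 6, 7

Step 2: Greedily match left vertices, then look for augmenting paths:
  Match 1 -- 9
  Match 2 -- 6
  Match 3 -- 8
  Match 4 -- 7
  No augmenting path remains.

Step 3: Verify this is maximum:
  Matching size 4 = min(|L|, |R|) = min(5, 4), which is an upper bound, so this matching is maximum.

Maximum matching: {(1,9), (2,6), (3,8), (4,7)}
Size: 4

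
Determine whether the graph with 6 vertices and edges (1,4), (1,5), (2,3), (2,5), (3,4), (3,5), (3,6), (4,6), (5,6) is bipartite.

Step 1: Attempt 2-coloring using BFS:
  Start at vertex 1, assign color 0
  Color vertex 4 with color 1 (neighbor of 1)
  Color vertex 5 with color 1 (neighbor of 1)
  Color vertex 3 with color 0 (neighbor of 4)
  Color vertex 6 with color 0 (neighbor of 4)
  Color vertex 2 with color 0 (neighbor of 5)

Step 2: Conflict found! Vertices 3 and 2 are adjacent but have the same color.
This means the graph contains an odd cycle.

The graph is NOT bipartite.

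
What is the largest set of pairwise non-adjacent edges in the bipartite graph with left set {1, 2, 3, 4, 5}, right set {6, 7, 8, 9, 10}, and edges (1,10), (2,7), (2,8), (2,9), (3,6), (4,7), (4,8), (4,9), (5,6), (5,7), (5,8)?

Step 1: List the neighbors of each left vertex:
  1: 10
  2: 7, 8, 9
  3: 6
  4: 7, 8, 9
  5: 6, 7, 8

Step 2: Greedily match left vertices, then look for augmenting paths:
  Match 1 -- 10
  Match 2 -- 9
  Match 3 -- 6
  Match 4 -- 8
  Match 5 -- 7
  No augmenting path remains.

Step 3: Verify this is maximum:
  Matching size 5 = min(|L|, |R|) = min(5, 5), which is an upper bound, so this matching is maximum.

Maximum matching: {(1,10), (2,9), (3,6), (4,8), (5,7)}
Size: 5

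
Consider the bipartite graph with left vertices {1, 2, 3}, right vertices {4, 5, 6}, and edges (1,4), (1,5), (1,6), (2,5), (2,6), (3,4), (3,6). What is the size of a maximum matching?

Step 1: List the neighbors of each left vertex:
  1: 4, 5, 6
  2: 5, 6
  3: 4, 6

Step 2: Greedily match left vertices, then look for augmenting paths:
  Match 1 -- 4
  Match 2 -- 5
  Match 3 -- 6
  No augmenting path remains.

Step 3: Verify this is maximum:
  Matching size 3 = min(|L|, |R|) = min(3, 3), which is an upper bound, so this matching is maximum.

Maximum matching: {(1,4), (2,5), (3,6)}
Size: 3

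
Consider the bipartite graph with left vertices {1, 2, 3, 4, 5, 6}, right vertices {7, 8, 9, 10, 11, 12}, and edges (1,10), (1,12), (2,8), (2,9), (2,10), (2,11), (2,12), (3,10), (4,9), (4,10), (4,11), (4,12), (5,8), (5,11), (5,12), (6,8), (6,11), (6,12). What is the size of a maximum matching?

Step 1: List the neighbors of each left vertex:
  1: 10, 12
  2: 8, 9, 10, 11, 12
  3: 10
  4: 9, 10, 11, 12
  5: 8, 11, 12
  6: 8, 11, 12

Step 2: Greedily match left vertices, then look for augmenting paths:
  Match 1 -- 10
  Match 2 -- 8
  Match 4 -- 9
  Match 5 -- 11
  Match 6 -- 12
  No augmenting path remains.

Step 3: Verify this is maximum:
  Matching has size 5. The vertex set {8, 9, 10, 11, 12} covers every edge and has size 5; any matching has at most one edge per cover vertex, so 5 is maximum (König's theorem).

Maximum matching: {(1,10), (2,8), (4,9), (5,11), (6,12)}
Size: 5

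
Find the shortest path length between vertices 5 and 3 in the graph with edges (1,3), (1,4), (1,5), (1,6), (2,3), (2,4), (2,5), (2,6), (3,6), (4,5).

Step 1: Build adjacency list:
  1: 3, 4, 5, 6
  2: 3, 4, 5, 6
  3: 1, 2, 6
  4: 1, 2, 5
  5: 1, 2, 4
  6: 1, 2, 3

Step 2: BFS from vertex 5 to find shortest path to 3:
  vertex 1 reached at distance 1
  vertex 2 reached at distance 1
  vertex 4 reached at distance 1
  vertex 3 reached at distance 2

Step 3: Shortest path: 5 -> 1 -> 3
Path length: 2 edges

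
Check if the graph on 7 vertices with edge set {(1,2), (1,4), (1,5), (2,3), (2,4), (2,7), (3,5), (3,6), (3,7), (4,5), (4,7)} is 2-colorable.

Step 1: Attempt 2-coloring using BFS:
  Start at vertex 1, assign color 0
  Color vertex 2 with color 1 (neighbor of 1)
  Color vertex 4 with color 1 (neighbor of 1)
  Color vertex 5 with color 1 (neighbor of 1)
  Color vertex 3 with color 0 (neighbor of 2)

Step 2: Conflict found! Vertices 2 and 4 are adjacent but have the same color.
This means the graph contains an odd cycle.

The graph is NOT bipartite.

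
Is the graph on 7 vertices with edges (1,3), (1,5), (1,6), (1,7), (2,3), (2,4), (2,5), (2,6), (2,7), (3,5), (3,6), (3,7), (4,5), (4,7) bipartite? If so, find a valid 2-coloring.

Step 1: Attempt 2-coloring using BFS:
  Start at vertex 1, assign color 0
  Color vertex 3 with color 1 (neighbor of 1)
  Color vertex 5 with color 1 (neighbor of 1)
  Color vertex 6 with color 1 (neighbor of 1)
  Color vertex 7 with color 1 (neighbor of 1)
  Color vertex 2 with color 0 (neighbor of 3)

Step 2: Conflict found! Vertices 3 and 5 are adjacent but have the same color.
This means the graph contains an odd cycle.

The graph is NOT bipartite.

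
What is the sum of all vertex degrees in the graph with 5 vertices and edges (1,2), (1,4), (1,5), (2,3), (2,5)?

Step 1: Count edges incident to each vertex:
  deg(1) = 3 (neighbors: 2, 4, 5)
  deg(2) = 3 (neighbors: 1, 3, 5)
  deg(3) = 1 (neighbors: 2)
  deg(4) = 1 (neighbors: 1)
  deg(5) = 2 (neighbors: 1, 2)

Step 2: Sum all degrees:
  3 + 3 + 1 + 1 + 2 = 10

Verification: sum of degrees = 2 * |E| = 2 * 5 = 10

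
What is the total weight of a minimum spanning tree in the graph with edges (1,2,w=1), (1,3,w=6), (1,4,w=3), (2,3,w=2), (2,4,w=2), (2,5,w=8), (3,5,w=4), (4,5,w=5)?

Apply Kruskal's algorithm (sort edges by weight, add if no cycle):

Sorted edges by weight:
  (1,2) w=1
  (2,4) w=2
  (2,3) w=2
  (1,4) w=3
  (3,5) w=4
  (4,5) w=5
  (1,3) w=6
  (2,5) w=8

Add edge (1,2) w=1 -- no cycle. Running total: 1
Add edge (2,4) w=2 -- no cycle. Running total: 3
Add edge (2,3) w=2 -- no cycle. Running total: 5
Skip edge (1,4) w=3 -- would create cycle
Add edge (3,5) w=4 -- no cycle. Running total: 9

MST edges: (1,2,w=1), (2,4,w=2), (2,3,w=2), (3,5,w=4)
Total MST weight: 1 + 2 + 2 + 4 = 9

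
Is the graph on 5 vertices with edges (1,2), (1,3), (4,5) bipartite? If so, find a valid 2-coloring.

Step 1: Attempt 2-coloring using BFS:
  Start at vertex 1, assign color 0
  Color vertex 2 with color 1 (neighbor of 1)
  Color vertex 3 with color 1 (neighbor of 1)
  Start new component at vertex 4, assign color 0
  Color vertex 5 with color 1 (neighbor of 4)

Step 2: 2-coloring succeeded. No conflicts found.
  Set A (color 0): {1, 4}
  Set B (color 1): {2, 3, 5}

The graph is bipartite with partition {1, 4}, {2, 3, 5}.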